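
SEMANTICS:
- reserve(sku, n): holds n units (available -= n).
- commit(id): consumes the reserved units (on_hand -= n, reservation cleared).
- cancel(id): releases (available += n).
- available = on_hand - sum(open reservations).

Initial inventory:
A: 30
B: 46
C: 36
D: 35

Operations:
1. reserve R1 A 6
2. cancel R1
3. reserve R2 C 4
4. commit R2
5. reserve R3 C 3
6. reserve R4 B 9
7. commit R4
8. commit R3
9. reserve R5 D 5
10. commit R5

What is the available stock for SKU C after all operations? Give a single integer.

Answer: 29

Derivation:
Step 1: reserve R1 A 6 -> on_hand[A=30 B=46 C=36 D=35] avail[A=24 B=46 C=36 D=35] open={R1}
Step 2: cancel R1 -> on_hand[A=30 B=46 C=36 D=35] avail[A=30 B=46 C=36 D=35] open={}
Step 3: reserve R2 C 4 -> on_hand[A=30 B=46 C=36 D=35] avail[A=30 B=46 C=32 D=35] open={R2}
Step 4: commit R2 -> on_hand[A=30 B=46 C=32 D=35] avail[A=30 B=46 C=32 D=35] open={}
Step 5: reserve R3 C 3 -> on_hand[A=30 B=46 C=32 D=35] avail[A=30 B=46 C=29 D=35] open={R3}
Step 6: reserve R4 B 9 -> on_hand[A=30 B=46 C=32 D=35] avail[A=30 B=37 C=29 D=35] open={R3,R4}
Step 7: commit R4 -> on_hand[A=30 B=37 C=32 D=35] avail[A=30 B=37 C=29 D=35] open={R3}
Step 8: commit R3 -> on_hand[A=30 B=37 C=29 D=35] avail[A=30 B=37 C=29 D=35] open={}
Step 9: reserve R5 D 5 -> on_hand[A=30 B=37 C=29 D=35] avail[A=30 B=37 C=29 D=30] open={R5}
Step 10: commit R5 -> on_hand[A=30 B=37 C=29 D=30] avail[A=30 B=37 C=29 D=30] open={}
Final available[C] = 29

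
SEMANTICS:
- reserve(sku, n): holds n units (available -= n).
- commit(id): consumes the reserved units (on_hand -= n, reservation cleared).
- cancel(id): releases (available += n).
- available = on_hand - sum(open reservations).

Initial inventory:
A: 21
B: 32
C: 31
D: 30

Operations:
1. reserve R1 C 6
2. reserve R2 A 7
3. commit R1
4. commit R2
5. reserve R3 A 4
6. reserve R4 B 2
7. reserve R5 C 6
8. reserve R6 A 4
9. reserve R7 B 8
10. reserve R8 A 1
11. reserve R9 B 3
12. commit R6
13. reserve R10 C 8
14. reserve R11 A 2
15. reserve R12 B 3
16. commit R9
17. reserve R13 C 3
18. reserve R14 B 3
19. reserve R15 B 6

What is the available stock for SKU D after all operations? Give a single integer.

Answer: 30

Derivation:
Step 1: reserve R1 C 6 -> on_hand[A=21 B=32 C=31 D=30] avail[A=21 B=32 C=25 D=30] open={R1}
Step 2: reserve R2 A 7 -> on_hand[A=21 B=32 C=31 D=30] avail[A=14 B=32 C=25 D=30] open={R1,R2}
Step 3: commit R1 -> on_hand[A=21 B=32 C=25 D=30] avail[A=14 B=32 C=25 D=30] open={R2}
Step 4: commit R2 -> on_hand[A=14 B=32 C=25 D=30] avail[A=14 B=32 C=25 D=30] open={}
Step 5: reserve R3 A 4 -> on_hand[A=14 B=32 C=25 D=30] avail[A=10 B=32 C=25 D=30] open={R3}
Step 6: reserve R4 B 2 -> on_hand[A=14 B=32 C=25 D=30] avail[A=10 B=30 C=25 D=30] open={R3,R4}
Step 7: reserve R5 C 6 -> on_hand[A=14 B=32 C=25 D=30] avail[A=10 B=30 C=19 D=30] open={R3,R4,R5}
Step 8: reserve R6 A 4 -> on_hand[A=14 B=32 C=25 D=30] avail[A=6 B=30 C=19 D=30] open={R3,R4,R5,R6}
Step 9: reserve R7 B 8 -> on_hand[A=14 B=32 C=25 D=30] avail[A=6 B=22 C=19 D=30] open={R3,R4,R5,R6,R7}
Step 10: reserve R8 A 1 -> on_hand[A=14 B=32 C=25 D=30] avail[A=5 B=22 C=19 D=30] open={R3,R4,R5,R6,R7,R8}
Step 11: reserve R9 B 3 -> on_hand[A=14 B=32 C=25 D=30] avail[A=5 B=19 C=19 D=30] open={R3,R4,R5,R6,R7,R8,R9}
Step 12: commit R6 -> on_hand[A=10 B=32 C=25 D=30] avail[A=5 B=19 C=19 D=30] open={R3,R4,R5,R7,R8,R9}
Step 13: reserve R10 C 8 -> on_hand[A=10 B=32 C=25 D=30] avail[A=5 B=19 C=11 D=30] open={R10,R3,R4,R5,R7,R8,R9}
Step 14: reserve R11 A 2 -> on_hand[A=10 B=32 C=25 D=30] avail[A=3 B=19 C=11 D=30] open={R10,R11,R3,R4,R5,R7,R8,R9}
Step 15: reserve R12 B 3 -> on_hand[A=10 B=32 C=25 D=30] avail[A=3 B=16 C=11 D=30] open={R10,R11,R12,R3,R4,R5,R7,R8,R9}
Step 16: commit R9 -> on_hand[A=10 B=29 C=25 D=30] avail[A=3 B=16 C=11 D=30] open={R10,R11,R12,R3,R4,R5,R7,R8}
Step 17: reserve R13 C 3 -> on_hand[A=10 B=29 C=25 D=30] avail[A=3 B=16 C=8 D=30] open={R10,R11,R12,R13,R3,R4,R5,R7,R8}
Step 18: reserve R14 B 3 -> on_hand[A=10 B=29 C=25 D=30] avail[A=3 B=13 C=8 D=30] open={R10,R11,R12,R13,R14,R3,R4,R5,R7,R8}
Step 19: reserve R15 B 6 -> on_hand[A=10 B=29 C=25 D=30] avail[A=3 B=7 C=8 D=30] open={R10,R11,R12,R13,R14,R15,R3,R4,R5,R7,R8}
Final available[D] = 30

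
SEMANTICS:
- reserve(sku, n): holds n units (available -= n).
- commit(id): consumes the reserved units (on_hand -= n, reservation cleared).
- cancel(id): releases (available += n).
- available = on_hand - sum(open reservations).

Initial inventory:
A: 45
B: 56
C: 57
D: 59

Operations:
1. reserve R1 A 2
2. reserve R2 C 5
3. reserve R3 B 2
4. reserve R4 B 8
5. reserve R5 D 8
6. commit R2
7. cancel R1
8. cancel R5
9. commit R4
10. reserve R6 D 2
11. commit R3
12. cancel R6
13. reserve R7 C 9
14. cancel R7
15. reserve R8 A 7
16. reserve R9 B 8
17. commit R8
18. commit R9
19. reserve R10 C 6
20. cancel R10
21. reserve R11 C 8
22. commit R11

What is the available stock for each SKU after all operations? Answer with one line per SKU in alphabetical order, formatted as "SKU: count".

Answer: A: 38
B: 38
C: 44
D: 59

Derivation:
Step 1: reserve R1 A 2 -> on_hand[A=45 B=56 C=57 D=59] avail[A=43 B=56 C=57 D=59] open={R1}
Step 2: reserve R2 C 5 -> on_hand[A=45 B=56 C=57 D=59] avail[A=43 B=56 C=52 D=59] open={R1,R2}
Step 3: reserve R3 B 2 -> on_hand[A=45 B=56 C=57 D=59] avail[A=43 B=54 C=52 D=59] open={R1,R2,R3}
Step 4: reserve R4 B 8 -> on_hand[A=45 B=56 C=57 D=59] avail[A=43 B=46 C=52 D=59] open={R1,R2,R3,R4}
Step 5: reserve R5 D 8 -> on_hand[A=45 B=56 C=57 D=59] avail[A=43 B=46 C=52 D=51] open={R1,R2,R3,R4,R5}
Step 6: commit R2 -> on_hand[A=45 B=56 C=52 D=59] avail[A=43 B=46 C=52 D=51] open={R1,R3,R4,R5}
Step 7: cancel R1 -> on_hand[A=45 B=56 C=52 D=59] avail[A=45 B=46 C=52 D=51] open={R3,R4,R5}
Step 8: cancel R5 -> on_hand[A=45 B=56 C=52 D=59] avail[A=45 B=46 C=52 D=59] open={R3,R4}
Step 9: commit R4 -> on_hand[A=45 B=48 C=52 D=59] avail[A=45 B=46 C=52 D=59] open={R3}
Step 10: reserve R6 D 2 -> on_hand[A=45 B=48 C=52 D=59] avail[A=45 B=46 C=52 D=57] open={R3,R6}
Step 11: commit R3 -> on_hand[A=45 B=46 C=52 D=59] avail[A=45 B=46 C=52 D=57] open={R6}
Step 12: cancel R6 -> on_hand[A=45 B=46 C=52 D=59] avail[A=45 B=46 C=52 D=59] open={}
Step 13: reserve R7 C 9 -> on_hand[A=45 B=46 C=52 D=59] avail[A=45 B=46 C=43 D=59] open={R7}
Step 14: cancel R7 -> on_hand[A=45 B=46 C=52 D=59] avail[A=45 B=46 C=52 D=59] open={}
Step 15: reserve R8 A 7 -> on_hand[A=45 B=46 C=52 D=59] avail[A=38 B=46 C=52 D=59] open={R8}
Step 16: reserve R9 B 8 -> on_hand[A=45 B=46 C=52 D=59] avail[A=38 B=38 C=52 D=59] open={R8,R9}
Step 17: commit R8 -> on_hand[A=38 B=46 C=52 D=59] avail[A=38 B=38 C=52 D=59] open={R9}
Step 18: commit R9 -> on_hand[A=38 B=38 C=52 D=59] avail[A=38 B=38 C=52 D=59] open={}
Step 19: reserve R10 C 6 -> on_hand[A=38 B=38 C=52 D=59] avail[A=38 B=38 C=46 D=59] open={R10}
Step 20: cancel R10 -> on_hand[A=38 B=38 C=52 D=59] avail[A=38 B=38 C=52 D=59] open={}
Step 21: reserve R11 C 8 -> on_hand[A=38 B=38 C=52 D=59] avail[A=38 B=38 C=44 D=59] open={R11}
Step 22: commit R11 -> on_hand[A=38 B=38 C=44 D=59] avail[A=38 B=38 C=44 D=59] open={}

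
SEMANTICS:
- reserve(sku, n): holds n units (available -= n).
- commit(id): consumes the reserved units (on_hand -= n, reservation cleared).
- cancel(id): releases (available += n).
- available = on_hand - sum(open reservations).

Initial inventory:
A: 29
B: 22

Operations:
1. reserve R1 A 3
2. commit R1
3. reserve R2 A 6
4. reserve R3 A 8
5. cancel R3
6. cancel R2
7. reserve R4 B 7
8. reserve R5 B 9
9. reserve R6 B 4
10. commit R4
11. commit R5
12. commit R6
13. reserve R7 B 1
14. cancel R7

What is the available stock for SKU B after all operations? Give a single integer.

Step 1: reserve R1 A 3 -> on_hand[A=29 B=22] avail[A=26 B=22] open={R1}
Step 2: commit R1 -> on_hand[A=26 B=22] avail[A=26 B=22] open={}
Step 3: reserve R2 A 6 -> on_hand[A=26 B=22] avail[A=20 B=22] open={R2}
Step 4: reserve R3 A 8 -> on_hand[A=26 B=22] avail[A=12 B=22] open={R2,R3}
Step 5: cancel R3 -> on_hand[A=26 B=22] avail[A=20 B=22] open={R2}
Step 6: cancel R2 -> on_hand[A=26 B=22] avail[A=26 B=22] open={}
Step 7: reserve R4 B 7 -> on_hand[A=26 B=22] avail[A=26 B=15] open={R4}
Step 8: reserve R5 B 9 -> on_hand[A=26 B=22] avail[A=26 B=6] open={R4,R5}
Step 9: reserve R6 B 4 -> on_hand[A=26 B=22] avail[A=26 B=2] open={R4,R5,R6}
Step 10: commit R4 -> on_hand[A=26 B=15] avail[A=26 B=2] open={R5,R6}
Step 11: commit R5 -> on_hand[A=26 B=6] avail[A=26 B=2] open={R6}
Step 12: commit R6 -> on_hand[A=26 B=2] avail[A=26 B=2] open={}
Step 13: reserve R7 B 1 -> on_hand[A=26 B=2] avail[A=26 B=1] open={R7}
Step 14: cancel R7 -> on_hand[A=26 B=2] avail[A=26 B=2] open={}
Final available[B] = 2

Answer: 2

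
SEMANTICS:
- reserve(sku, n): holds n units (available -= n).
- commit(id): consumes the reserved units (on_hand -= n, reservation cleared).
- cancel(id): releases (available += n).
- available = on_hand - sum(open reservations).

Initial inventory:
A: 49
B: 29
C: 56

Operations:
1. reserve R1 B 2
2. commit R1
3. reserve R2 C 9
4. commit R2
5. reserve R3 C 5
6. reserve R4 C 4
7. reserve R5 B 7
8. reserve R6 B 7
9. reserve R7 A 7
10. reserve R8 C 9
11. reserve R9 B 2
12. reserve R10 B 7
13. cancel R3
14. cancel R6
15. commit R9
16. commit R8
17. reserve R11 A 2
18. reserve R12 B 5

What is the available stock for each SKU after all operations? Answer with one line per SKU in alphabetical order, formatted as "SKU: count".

Answer: A: 40
B: 6
C: 34

Derivation:
Step 1: reserve R1 B 2 -> on_hand[A=49 B=29 C=56] avail[A=49 B=27 C=56] open={R1}
Step 2: commit R1 -> on_hand[A=49 B=27 C=56] avail[A=49 B=27 C=56] open={}
Step 3: reserve R2 C 9 -> on_hand[A=49 B=27 C=56] avail[A=49 B=27 C=47] open={R2}
Step 4: commit R2 -> on_hand[A=49 B=27 C=47] avail[A=49 B=27 C=47] open={}
Step 5: reserve R3 C 5 -> on_hand[A=49 B=27 C=47] avail[A=49 B=27 C=42] open={R3}
Step 6: reserve R4 C 4 -> on_hand[A=49 B=27 C=47] avail[A=49 B=27 C=38] open={R3,R4}
Step 7: reserve R5 B 7 -> on_hand[A=49 B=27 C=47] avail[A=49 B=20 C=38] open={R3,R4,R5}
Step 8: reserve R6 B 7 -> on_hand[A=49 B=27 C=47] avail[A=49 B=13 C=38] open={R3,R4,R5,R6}
Step 9: reserve R7 A 7 -> on_hand[A=49 B=27 C=47] avail[A=42 B=13 C=38] open={R3,R4,R5,R6,R7}
Step 10: reserve R8 C 9 -> on_hand[A=49 B=27 C=47] avail[A=42 B=13 C=29] open={R3,R4,R5,R6,R7,R8}
Step 11: reserve R9 B 2 -> on_hand[A=49 B=27 C=47] avail[A=42 B=11 C=29] open={R3,R4,R5,R6,R7,R8,R9}
Step 12: reserve R10 B 7 -> on_hand[A=49 B=27 C=47] avail[A=42 B=4 C=29] open={R10,R3,R4,R5,R6,R7,R8,R9}
Step 13: cancel R3 -> on_hand[A=49 B=27 C=47] avail[A=42 B=4 C=34] open={R10,R4,R5,R6,R7,R8,R9}
Step 14: cancel R6 -> on_hand[A=49 B=27 C=47] avail[A=42 B=11 C=34] open={R10,R4,R5,R7,R8,R9}
Step 15: commit R9 -> on_hand[A=49 B=25 C=47] avail[A=42 B=11 C=34] open={R10,R4,R5,R7,R8}
Step 16: commit R8 -> on_hand[A=49 B=25 C=38] avail[A=42 B=11 C=34] open={R10,R4,R5,R7}
Step 17: reserve R11 A 2 -> on_hand[A=49 B=25 C=38] avail[A=40 B=11 C=34] open={R10,R11,R4,R5,R7}
Step 18: reserve R12 B 5 -> on_hand[A=49 B=25 C=38] avail[A=40 B=6 C=34] open={R10,R11,R12,R4,R5,R7}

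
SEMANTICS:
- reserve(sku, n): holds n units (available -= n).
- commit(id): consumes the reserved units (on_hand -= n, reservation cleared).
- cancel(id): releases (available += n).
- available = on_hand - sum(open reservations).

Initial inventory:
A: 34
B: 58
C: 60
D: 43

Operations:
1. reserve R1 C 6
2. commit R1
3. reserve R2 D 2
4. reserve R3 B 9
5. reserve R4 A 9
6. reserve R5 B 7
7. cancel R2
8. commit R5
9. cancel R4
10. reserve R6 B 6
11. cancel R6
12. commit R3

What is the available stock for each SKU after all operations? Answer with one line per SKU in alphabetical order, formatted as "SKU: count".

Answer: A: 34
B: 42
C: 54
D: 43

Derivation:
Step 1: reserve R1 C 6 -> on_hand[A=34 B=58 C=60 D=43] avail[A=34 B=58 C=54 D=43] open={R1}
Step 2: commit R1 -> on_hand[A=34 B=58 C=54 D=43] avail[A=34 B=58 C=54 D=43] open={}
Step 3: reserve R2 D 2 -> on_hand[A=34 B=58 C=54 D=43] avail[A=34 B=58 C=54 D=41] open={R2}
Step 4: reserve R3 B 9 -> on_hand[A=34 B=58 C=54 D=43] avail[A=34 B=49 C=54 D=41] open={R2,R3}
Step 5: reserve R4 A 9 -> on_hand[A=34 B=58 C=54 D=43] avail[A=25 B=49 C=54 D=41] open={R2,R3,R4}
Step 6: reserve R5 B 7 -> on_hand[A=34 B=58 C=54 D=43] avail[A=25 B=42 C=54 D=41] open={R2,R3,R4,R5}
Step 7: cancel R2 -> on_hand[A=34 B=58 C=54 D=43] avail[A=25 B=42 C=54 D=43] open={R3,R4,R5}
Step 8: commit R5 -> on_hand[A=34 B=51 C=54 D=43] avail[A=25 B=42 C=54 D=43] open={R3,R4}
Step 9: cancel R4 -> on_hand[A=34 B=51 C=54 D=43] avail[A=34 B=42 C=54 D=43] open={R3}
Step 10: reserve R6 B 6 -> on_hand[A=34 B=51 C=54 D=43] avail[A=34 B=36 C=54 D=43] open={R3,R6}
Step 11: cancel R6 -> on_hand[A=34 B=51 C=54 D=43] avail[A=34 B=42 C=54 D=43] open={R3}
Step 12: commit R3 -> on_hand[A=34 B=42 C=54 D=43] avail[A=34 B=42 C=54 D=43] open={}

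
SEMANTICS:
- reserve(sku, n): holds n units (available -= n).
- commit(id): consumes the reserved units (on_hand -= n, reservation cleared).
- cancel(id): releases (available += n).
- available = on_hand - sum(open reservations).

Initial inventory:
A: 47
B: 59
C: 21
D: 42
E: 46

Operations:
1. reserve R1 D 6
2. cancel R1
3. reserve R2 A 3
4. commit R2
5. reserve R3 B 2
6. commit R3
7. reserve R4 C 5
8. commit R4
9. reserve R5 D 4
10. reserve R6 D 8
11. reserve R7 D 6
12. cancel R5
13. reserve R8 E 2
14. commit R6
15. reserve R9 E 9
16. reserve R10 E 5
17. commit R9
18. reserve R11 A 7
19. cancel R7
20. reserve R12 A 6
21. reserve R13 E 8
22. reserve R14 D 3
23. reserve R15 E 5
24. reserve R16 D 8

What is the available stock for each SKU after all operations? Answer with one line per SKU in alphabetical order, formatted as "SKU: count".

Answer: A: 31
B: 57
C: 16
D: 23
E: 17

Derivation:
Step 1: reserve R1 D 6 -> on_hand[A=47 B=59 C=21 D=42 E=46] avail[A=47 B=59 C=21 D=36 E=46] open={R1}
Step 2: cancel R1 -> on_hand[A=47 B=59 C=21 D=42 E=46] avail[A=47 B=59 C=21 D=42 E=46] open={}
Step 3: reserve R2 A 3 -> on_hand[A=47 B=59 C=21 D=42 E=46] avail[A=44 B=59 C=21 D=42 E=46] open={R2}
Step 4: commit R2 -> on_hand[A=44 B=59 C=21 D=42 E=46] avail[A=44 B=59 C=21 D=42 E=46] open={}
Step 5: reserve R3 B 2 -> on_hand[A=44 B=59 C=21 D=42 E=46] avail[A=44 B=57 C=21 D=42 E=46] open={R3}
Step 6: commit R3 -> on_hand[A=44 B=57 C=21 D=42 E=46] avail[A=44 B=57 C=21 D=42 E=46] open={}
Step 7: reserve R4 C 5 -> on_hand[A=44 B=57 C=21 D=42 E=46] avail[A=44 B=57 C=16 D=42 E=46] open={R4}
Step 8: commit R4 -> on_hand[A=44 B=57 C=16 D=42 E=46] avail[A=44 B=57 C=16 D=42 E=46] open={}
Step 9: reserve R5 D 4 -> on_hand[A=44 B=57 C=16 D=42 E=46] avail[A=44 B=57 C=16 D=38 E=46] open={R5}
Step 10: reserve R6 D 8 -> on_hand[A=44 B=57 C=16 D=42 E=46] avail[A=44 B=57 C=16 D=30 E=46] open={R5,R6}
Step 11: reserve R7 D 6 -> on_hand[A=44 B=57 C=16 D=42 E=46] avail[A=44 B=57 C=16 D=24 E=46] open={R5,R6,R7}
Step 12: cancel R5 -> on_hand[A=44 B=57 C=16 D=42 E=46] avail[A=44 B=57 C=16 D=28 E=46] open={R6,R7}
Step 13: reserve R8 E 2 -> on_hand[A=44 B=57 C=16 D=42 E=46] avail[A=44 B=57 C=16 D=28 E=44] open={R6,R7,R8}
Step 14: commit R6 -> on_hand[A=44 B=57 C=16 D=34 E=46] avail[A=44 B=57 C=16 D=28 E=44] open={R7,R8}
Step 15: reserve R9 E 9 -> on_hand[A=44 B=57 C=16 D=34 E=46] avail[A=44 B=57 C=16 D=28 E=35] open={R7,R8,R9}
Step 16: reserve R10 E 5 -> on_hand[A=44 B=57 C=16 D=34 E=46] avail[A=44 B=57 C=16 D=28 E=30] open={R10,R7,R8,R9}
Step 17: commit R9 -> on_hand[A=44 B=57 C=16 D=34 E=37] avail[A=44 B=57 C=16 D=28 E=30] open={R10,R7,R8}
Step 18: reserve R11 A 7 -> on_hand[A=44 B=57 C=16 D=34 E=37] avail[A=37 B=57 C=16 D=28 E=30] open={R10,R11,R7,R8}
Step 19: cancel R7 -> on_hand[A=44 B=57 C=16 D=34 E=37] avail[A=37 B=57 C=16 D=34 E=30] open={R10,R11,R8}
Step 20: reserve R12 A 6 -> on_hand[A=44 B=57 C=16 D=34 E=37] avail[A=31 B=57 C=16 D=34 E=30] open={R10,R11,R12,R8}
Step 21: reserve R13 E 8 -> on_hand[A=44 B=57 C=16 D=34 E=37] avail[A=31 B=57 C=16 D=34 E=22] open={R10,R11,R12,R13,R8}
Step 22: reserve R14 D 3 -> on_hand[A=44 B=57 C=16 D=34 E=37] avail[A=31 B=57 C=16 D=31 E=22] open={R10,R11,R12,R13,R14,R8}
Step 23: reserve R15 E 5 -> on_hand[A=44 B=57 C=16 D=34 E=37] avail[A=31 B=57 C=16 D=31 E=17] open={R10,R11,R12,R13,R14,R15,R8}
Step 24: reserve R16 D 8 -> on_hand[A=44 B=57 C=16 D=34 E=37] avail[A=31 B=57 C=16 D=23 E=17] open={R10,R11,R12,R13,R14,R15,R16,R8}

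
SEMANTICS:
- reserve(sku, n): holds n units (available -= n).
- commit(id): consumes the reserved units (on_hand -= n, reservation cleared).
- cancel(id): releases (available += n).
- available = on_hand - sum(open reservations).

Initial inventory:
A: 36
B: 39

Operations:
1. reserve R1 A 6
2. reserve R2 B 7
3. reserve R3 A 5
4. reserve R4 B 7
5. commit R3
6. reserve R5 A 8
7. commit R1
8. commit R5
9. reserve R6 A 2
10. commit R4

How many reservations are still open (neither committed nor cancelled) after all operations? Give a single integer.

Step 1: reserve R1 A 6 -> on_hand[A=36 B=39] avail[A=30 B=39] open={R1}
Step 2: reserve R2 B 7 -> on_hand[A=36 B=39] avail[A=30 B=32] open={R1,R2}
Step 3: reserve R3 A 5 -> on_hand[A=36 B=39] avail[A=25 B=32] open={R1,R2,R3}
Step 4: reserve R4 B 7 -> on_hand[A=36 B=39] avail[A=25 B=25] open={R1,R2,R3,R4}
Step 5: commit R3 -> on_hand[A=31 B=39] avail[A=25 B=25] open={R1,R2,R4}
Step 6: reserve R5 A 8 -> on_hand[A=31 B=39] avail[A=17 B=25] open={R1,R2,R4,R5}
Step 7: commit R1 -> on_hand[A=25 B=39] avail[A=17 B=25] open={R2,R4,R5}
Step 8: commit R5 -> on_hand[A=17 B=39] avail[A=17 B=25] open={R2,R4}
Step 9: reserve R6 A 2 -> on_hand[A=17 B=39] avail[A=15 B=25] open={R2,R4,R6}
Step 10: commit R4 -> on_hand[A=17 B=32] avail[A=15 B=25] open={R2,R6}
Open reservations: ['R2', 'R6'] -> 2

Answer: 2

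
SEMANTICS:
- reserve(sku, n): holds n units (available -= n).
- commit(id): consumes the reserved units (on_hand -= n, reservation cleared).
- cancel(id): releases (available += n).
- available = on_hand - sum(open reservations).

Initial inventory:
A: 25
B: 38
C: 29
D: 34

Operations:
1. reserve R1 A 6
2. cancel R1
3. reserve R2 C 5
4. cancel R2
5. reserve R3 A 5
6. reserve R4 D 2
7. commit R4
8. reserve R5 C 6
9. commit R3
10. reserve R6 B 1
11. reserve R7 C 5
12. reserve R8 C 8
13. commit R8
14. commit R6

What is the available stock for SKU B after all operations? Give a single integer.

Step 1: reserve R1 A 6 -> on_hand[A=25 B=38 C=29 D=34] avail[A=19 B=38 C=29 D=34] open={R1}
Step 2: cancel R1 -> on_hand[A=25 B=38 C=29 D=34] avail[A=25 B=38 C=29 D=34] open={}
Step 3: reserve R2 C 5 -> on_hand[A=25 B=38 C=29 D=34] avail[A=25 B=38 C=24 D=34] open={R2}
Step 4: cancel R2 -> on_hand[A=25 B=38 C=29 D=34] avail[A=25 B=38 C=29 D=34] open={}
Step 5: reserve R3 A 5 -> on_hand[A=25 B=38 C=29 D=34] avail[A=20 B=38 C=29 D=34] open={R3}
Step 6: reserve R4 D 2 -> on_hand[A=25 B=38 C=29 D=34] avail[A=20 B=38 C=29 D=32] open={R3,R4}
Step 7: commit R4 -> on_hand[A=25 B=38 C=29 D=32] avail[A=20 B=38 C=29 D=32] open={R3}
Step 8: reserve R5 C 6 -> on_hand[A=25 B=38 C=29 D=32] avail[A=20 B=38 C=23 D=32] open={R3,R5}
Step 9: commit R3 -> on_hand[A=20 B=38 C=29 D=32] avail[A=20 B=38 C=23 D=32] open={R5}
Step 10: reserve R6 B 1 -> on_hand[A=20 B=38 C=29 D=32] avail[A=20 B=37 C=23 D=32] open={R5,R6}
Step 11: reserve R7 C 5 -> on_hand[A=20 B=38 C=29 D=32] avail[A=20 B=37 C=18 D=32] open={R5,R6,R7}
Step 12: reserve R8 C 8 -> on_hand[A=20 B=38 C=29 D=32] avail[A=20 B=37 C=10 D=32] open={R5,R6,R7,R8}
Step 13: commit R8 -> on_hand[A=20 B=38 C=21 D=32] avail[A=20 B=37 C=10 D=32] open={R5,R6,R7}
Step 14: commit R6 -> on_hand[A=20 B=37 C=21 D=32] avail[A=20 B=37 C=10 D=32] open={R5,R7}
Final available[B] = 37

Answer: 37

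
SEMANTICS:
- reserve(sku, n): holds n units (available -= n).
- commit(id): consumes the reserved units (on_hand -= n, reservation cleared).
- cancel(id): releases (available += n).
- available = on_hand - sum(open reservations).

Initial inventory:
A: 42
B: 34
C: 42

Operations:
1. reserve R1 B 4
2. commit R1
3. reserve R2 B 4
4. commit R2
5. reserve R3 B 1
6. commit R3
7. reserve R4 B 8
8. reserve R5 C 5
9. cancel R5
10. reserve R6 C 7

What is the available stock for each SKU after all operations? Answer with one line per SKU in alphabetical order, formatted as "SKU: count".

Answer: A: 42
B: 17
C: 35

Derivation:
Step 1: reserve R1 B 4 -> on_hand[A=42 B=34 C=42] avail[A=42 B=30 C=42] open={R1}
Step 2: commit R1 -> on_hand[A=42 B=30 C=42] avail[A=42 B=30 C=42] open={}
Step 3: reserve R2 B 4 -> on_hand[A=42 B=30 C=42] avail[A=42 B=26 C=42] open={R2}
Step 4: commit R2 -> on_hand[A=42 B=26 C=42] avail[A=42 B=26 C=42] open={}
Step 5: reserve R3 B 1 -> on_hand[A=42 B=26 C=42] avail[A=42 B=25 C=42] open={R3}
Step 6: commit R3 -> on_hand[A=42 B=25 C=42] avail[A=42 B=25 C=42] open={}
Step 7: reserve R4 B 8 -> on_hand[A=42 B=25 C=42] avail[A=42 B=17 C=42] open={R4}
Step 8: reserve R5 C 5 -> on_hand[A=42 B=25 C=42] avail[A=42 B=17 C=37] open={R4,R5}
Step 9: cancel R5 -> on_hand[A=42 B=25 C=42] avail[A=42 B=17 C=42] open={R4}
Step 10: reserve R6 C 7 -> on_hand[A=42 B=25 C=42] avail[A=42 B=17 C=35] open={R4,R6}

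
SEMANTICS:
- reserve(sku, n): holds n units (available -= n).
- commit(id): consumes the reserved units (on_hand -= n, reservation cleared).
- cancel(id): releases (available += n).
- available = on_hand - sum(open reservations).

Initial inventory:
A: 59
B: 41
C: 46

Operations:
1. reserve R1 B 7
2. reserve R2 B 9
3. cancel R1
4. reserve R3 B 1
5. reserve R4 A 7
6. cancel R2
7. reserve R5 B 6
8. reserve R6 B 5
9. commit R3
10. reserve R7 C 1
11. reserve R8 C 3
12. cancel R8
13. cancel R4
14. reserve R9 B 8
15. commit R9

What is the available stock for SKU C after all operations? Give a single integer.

Answer: 45

Derivation:
Step 1: reserve R1 B 7 -> on_hand[A=59 B=41 C=46] avail[A=59 B=34 C=46] open={R1}
Step 2: reserve R2 B 9 -> on_hand[A=59 B=41 C=46] avail[A=59 B=25 C=46] open={R1,R2}
Step 3: cancel R1 -> on_hand[A=59 B=41 C=46] avail[A=59 B=32 C=46] open={R2}
Step 4: reserve R3 B 1 -> on_hand[A=59 B=41 C=46] avail[A=59 B=31 C=46] open={R2,R3}
Step 5: reserve R4 A 7 -> on_hand[A=59 B=41 C=46] avail[A=52 B=31 C=46] open={R2,R3,R4}
Step 6: cancel R2 -> on_hand[A=59 B=41 C=46] avail[A=52 B=40 C=46] open={R3,R4}
Step 7: reserve R5 B 6 -> on_hand[A=59 B=41 C=46] avail[A=52 B=34 C=46] open={R3,R4,R5}
Step 8: reserve R6 B 5 -> on_hand[A=59 B=41 C=46] avail[A=52 B=29 C=46] open={R3,R4,R5,R6}
Step 9: commit R3 -> on_hand[A=59 B=40 C=46] avail[A=52 B=29 C=46] open={R4,R5,R6}
Step 10: reserve R7 C 1 -> on_hand[A=59 B=40 C=46] avail[A=52 B=29 C=45] open={R4,R5,R6,R7}
Step 11: reserve R8 C 3 -> on_hand[A=59 B=40 C=46] avail[A=52 B=29 C=42] open={R4,R5,R6,R7,R8}
Step 12: cancel R8 -> on_hand[A=59 B=40 C=46] avail[A=52 B=29 C=45] open={R4,R5,R6,R7}
Step 13: cancel R4 -> on_hand[A=59 B=40 C=46] avail[A=59 B=29 C=45] open={R5,R6,R7}
Step 14: reserve R9 B 8 -> on_hand[A=59 B=40 C=46] avail[A=59 B=21 C=45] open={R5,R6,R7,R9}
Step 15: commit R9 -> on_hand[A=59 B=32 C=46] avail[A=59 B=21 C=45] open={R5,R6,R7}
Final available[C] = 45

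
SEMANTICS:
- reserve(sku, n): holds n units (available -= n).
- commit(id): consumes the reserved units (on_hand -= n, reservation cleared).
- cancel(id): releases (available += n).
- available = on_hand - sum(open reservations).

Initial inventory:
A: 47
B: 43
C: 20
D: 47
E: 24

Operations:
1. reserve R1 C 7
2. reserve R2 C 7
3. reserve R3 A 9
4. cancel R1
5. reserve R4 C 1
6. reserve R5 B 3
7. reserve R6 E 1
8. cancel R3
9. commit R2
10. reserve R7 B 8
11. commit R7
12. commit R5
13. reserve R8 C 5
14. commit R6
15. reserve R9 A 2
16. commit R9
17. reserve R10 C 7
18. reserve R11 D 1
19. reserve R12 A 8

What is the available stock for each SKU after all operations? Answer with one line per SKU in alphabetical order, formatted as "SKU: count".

Step 1: reserve R1 C 7 -> on_hand[A=47 B=43 C=20 D=47 E=24] avail[A=47 B=43 C=13 D=47 E=24] open={R1}
Step 2: reserve R2 C 7 -> on_hand[A=47 B=43 C=20 D=47 E=24] avail[A=47 B=43 C=6 D=47 E=24] open={R1,R2}
Step 3: reserve R3 A 9 -> on_hand[A=47 B=43 C=20 D=47 E=24] avail[A=38 B=43 C=6 D=47 E=24] open={R1,R2,R3}
Step 4: cancel R1 -> on_hand[A=47 B=43 C=20 D=47 E=24] avail[A=38 B=43 C=13 D=47 E=24] open={R2,R3}
Step 5: reserve R4 C 1 -> on_hand[A=47 B=43 C=20 D=47 E=24] avail[A=38 B=43 C=12 D=47 E=24] open={R2,R3,R4}
Step 6: reserve R5 B 3 -> on_hand[A=47 B=43 C=20 D=47 E=24] avail[A=38 B=40 C=12 D=47 E=24] open={R2,R3,R4,R5}
Step 7: reserve R6 E 1 -> on_hand[A=47 B=43 C=20 D=47 E=24] avail[A=38 B=40 C=12 D=47 E=23] open={R2,R3,R4,R5,R6}
Step 8: cancel R3 -> on_hand[A=47 B=43 C=20 D=47 E=24] avail[A=47 B=40 C=12 D=47 E=23] open={R2,R4,R5,R6}
Step 9: commit R2 -> on_hand[A=47 B=43 C=13 D=47 E=24] avail[A=47 B=40 C=12 D=47 E=23] open={R4,R5,R6}
Step 10: reserve R7 B 8 -> on_hand[A=47 B=43 C=13 D=47 E=24] avail[A=47 B=32 C=12 D=47 E=23] open={R4,R5,R6,R7}
Step 11: commit R7 -> on_hand[A=47 B=35 C=13 D=47 E=24] avail[A=47 B=32 C=12 D=47 E=23] open={R4,R5,R6}
Step 12: commit R5 -> on_hand[A=47 B=32 C=13 D=47 E=24] avail[A=47 B=32 C=12 D=47 E=23] open={R4,R6}
Step 13: reserve R8 C 5 -> on_hand[A=47 B=32 C=13 D=47 E=24] avail[A=47 B=32 C=7 D=47 E=23] open={R4,R6,R8}
Step 14: commit R6 -> on_hand[A=47 B=32 C=13 D=47 E=23] avail[A=47 B=32 C=7 D=47 E=23] open={R4,R8}
Step 15: reserve R9 A 2 -> on_hand[A=47 B=32 C=13 D=47 E=23] avail[A=45 B=32 C=7 D=47 E=23] open={R4,R8,R9}
Step 16: commit R9 -> on_hand[A=45 B=32 C=13 D=47 E=23] avail[A=45 B=32 C=7 D=47 E=23] open={R4,R8}
Step 17: reserve R10 C 7 -> on_hand[A=45 B=32 C=13 D=47 E=23] avail[A=45 B=32 C=0 D=47 E=23] open={R10,R4,R8}
Step 18: reserve R11 D 1 -> on_hand[A=45 B=32 C=13 D=47 E=23] avail[A=45 B=32 C=0 D=46 E=23] open={R10,R11,R4,R8}
Step 19: reserve R12 A 8 -> on_hand[A=45 B=32 C=13 D=47 E=23] avail[A=37 B=32 C=0 D=46 E=23] open={R10,R11,R12,R4,R8}

Answer: A: 37
B: 32
C: 0
D: 46
E: 23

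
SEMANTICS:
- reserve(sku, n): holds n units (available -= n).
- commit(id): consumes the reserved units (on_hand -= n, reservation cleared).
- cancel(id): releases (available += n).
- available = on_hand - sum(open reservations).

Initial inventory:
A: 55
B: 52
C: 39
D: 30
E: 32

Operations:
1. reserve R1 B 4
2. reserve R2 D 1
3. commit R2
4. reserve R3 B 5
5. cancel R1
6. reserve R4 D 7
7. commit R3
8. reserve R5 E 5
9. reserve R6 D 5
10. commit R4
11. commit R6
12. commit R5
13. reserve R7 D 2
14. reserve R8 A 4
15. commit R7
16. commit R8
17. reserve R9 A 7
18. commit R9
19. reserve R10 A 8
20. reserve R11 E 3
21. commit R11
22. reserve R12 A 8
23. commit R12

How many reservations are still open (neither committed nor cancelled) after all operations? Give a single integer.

Answer: 1

Derivation:
Step 1: reserve R1 B 4 -> on_hand[A=55 B=52 C=39 D=30 E=32] avail[A=55 B=48 C=39 D=30 E=32] open={R1}
Step 2: reserve R2 D 1 -> on_hand[A=55 B=52 C=39 D=30 E=32] avail[A=55 B=48 C=39 D=29 E=32] open={R1,R2}
Step 3: commit R2 -> on_hand[A=55 B=52 C=39 D=29 E=32] avail[A=55 B=48 C=39 D=29 E=32] open={R1}
Step 4: reserve R3 B 5 -> on_hand[A=55 B=52 C=39 D=29 E=32] avail[A=55 B=43 C=39 D=29 E=32] open={R1,R3}
Step 5: cancel R1 -> on_hand[A=55 B=52 C=39 D=29 E=32] avail[A=55 B=47 C=39 D=29 E=32] open={R3}
Step 6: reserve R4 D 7 -> on_hand[A=55 B=52 C=39 D=29 E=32] avail[A=55 B=47 C=39 D=22 E=32] open={R3,R4}
Step 7: commit R3 -> on_hand[A=55 B=47 C=39 D=29 E=32] avail[A=55 B=47 C=39 D=22 E=32] open={R4}
Step 8: reserve R5 E 5 -> on_hand[A=55 B=47 C=39 D=29 E=32] avail[A=55 B=47 C=39 D=22 E=27] open={R4,R5}
Step 9: reserve R6 D 5 -> on_hand[A=55 B=47 C=39 D=29 E=32] avail[A=55 B=47 C=39 D=17 E=27] open={R4,R5,R6}
Step 10: commit R4 -> on_hand[A=55 B=47 C=39 D=22 E=32] avail[A=55 B=47 C=39 D=17 E=27] open={R5,R6}
Step 11: commit R6 -> on_hand[A=55 B=47 C=39 D=17 E=32] avail[A=55 B=47 C=39 D=17 E=27] open={R5}
Step 12: commit R5 -> on_hand[A=55 B=47 C=39 D=17 E=27] avail[A=55 B=47 C=39 D=17 E=27] open={}
Step 13: reserve R7 D 2 -> on_hand[A=55 B=47 C=39 D=17 E=27] avail[A=55 B=47 C=39 D=15 E=27] open={R7}
Step 14: reserve R8 A 4 -> on_hand[A=55 B=47 C=39 D=17 E=27] avail[A=51 B=47 C=39 D=15 E=27] open={R7,R8}
Step 15: commit R7 -> on_hand[A=55 B=47 C=39 D=15 E=27] avail[A=51 B=47 C=39 D=15 E=27] open={R8}
Step 16: commit R8 -> on_hand[A=51 B=47 C=39 D=15 E=27] avail[A=51 B=47 C=39 D=15 E=27] open={}
Step 17: reserve R9 A 7 -> on_hand[A=51 B=47 C=39 D=15 E=27] avail[A=44 B=47 C=39 D=15 E=27] open={R9}
Step 18: commit R9 -> on_hand[A=44 B=47 C=39 D=15 E=27] avail[A=44 B=47 C=39 D=15 E=27] open={}
Step 19: reserve R10 A 8 -> on_hand[A=44 B=47 C=39 D=15 E=27] avail[A=36 B=47 C=39 D=15 E=27] open={R10}
Step 20: reserve R11 E 3 -> on_hand[A=44 B=47 C=39 D=15 E=27] avail[A=36 B=47 C=39 D=15 E=24] open={R10,R11}
Step 21: commit R11 -> on_hand[A=44 B=47 C=39 D=15 E=24] avail[A=36 B=47 C=39 D=15 E=24] open={R10}
Step 22: reserve R12 A 8 -> on_hand[A=44 B=47 C=39 D=15 E=24] avail[A=28 B=47 C=39 D=15 E=24] open={R10,R12}
Step 23: commit R12 -> on_hand[A=36 B=47 C=39 D=15 E=24] avail[A=28 B=47 C=39 D=15 E=24] open={R10}
Open reservations: ['R10'] -> 1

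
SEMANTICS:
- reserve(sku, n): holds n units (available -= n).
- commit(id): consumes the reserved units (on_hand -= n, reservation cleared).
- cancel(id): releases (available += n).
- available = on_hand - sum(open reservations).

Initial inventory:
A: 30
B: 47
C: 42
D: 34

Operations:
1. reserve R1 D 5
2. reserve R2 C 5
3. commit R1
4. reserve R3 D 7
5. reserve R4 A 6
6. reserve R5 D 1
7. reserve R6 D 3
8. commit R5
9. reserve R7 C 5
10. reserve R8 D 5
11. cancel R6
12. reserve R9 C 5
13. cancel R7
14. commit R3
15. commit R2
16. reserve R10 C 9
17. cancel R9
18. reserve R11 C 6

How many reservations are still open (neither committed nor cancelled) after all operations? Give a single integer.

Step 1: reserve R1 D 5 -> on_hand[A=30 B=47 C=42 D=34] avail[A=30 B=47 C=42 D=29] open={R1}
Step 2: reserve R2 C 5 -> on_hand[A=30 B=47 C=42 D=34] avail[A=30 B=47 C=37 D=29] open={R1,R2}
Step 3: commit R1 -> on_hand[A=30 B=47 C=42 D=29] avail[A=30 B=47 C=37 D=29] open={R2}
Step 4: reserve R3 D 7 -> on_hand[A=30 B=47 C=42 D=29] avail[A=30 B=47 C=37 D=22] open={R2,R3}
Step 5: reserve R4 A 6 -> on_hand[A=30 B=47 C=42 D=29] avail[A=24 B=47 C=37 D=22] open={R2,R3,R4}
Step 6: reserve R5 D 1 -> on_hand[A=30 B=47 C=42 D=29] avail[A=24 B=47 C=37 D=21] open={R2,R3,R4,R5}
Step 7: reserve R6 D 3 -> on_hand[A=30 B=47 C=42 D=29] avail[A=24 B=47 C=37 D=18] open={R2,R3,R4,R5,R6}
Step 8: commit R5 -> on_hand[A=30 B=47 C=42 D=28] avail[A=24 B=47 C=37 D=18] open={R2,R3,R4,R6}
Step 9: reserve R7 C 5 -> on_hand[A=30 B=47 C=42 D=28] avail[A=24 B=47 C=32 D=18] open={R2,R3,R4,R6,R7}
Step 10: reserve R8 D 5 -> on_hand[A=30 B=47 C=42 D=28] avail[A=24 B=47 C=32 D=13] open={R2,R3,R4,R6,R7,R8}
Step 11: cancel R6 -> on_hand[A=30 B=47 C=42 D=28] avail[A=24 B=47 C=32 D=16] open={R2,R3,R4,R7,R8}
Step 12: reserve R9 C 5 -> on_hand[A=30 B=47 C=42 D=28] avail[A=24 B=47 C=27 D=16] open={R2,R3,R4,R7,R8,R9}
Step 13: cancel R7 -> on_hand[A=30 B=47 C=42 D=28] avail[A=24 B=47 C=32 D=16] open={R2,R3,R4,R8,R9}
Step 14: commit R3 -> on_hand[A=30 B=47 C=42 D=21] avail[A=24 B=47 C=32 D=16] open={R2,R4,R8,R9}
Step 15: commit R2 -> on_hand[A=30 B=47 C=37 D=21] avail[A=24 B=47 C=32 D=16] open={R4,R8,R9}
Step 16: reserve R10 C 9 -> on_hand[A=30 B=47 C=37 D=21] avail[A=24 B=47 C=23 D=16] open={R10,R4,R8,R9}
Step 17: cancel R9 -> on_hand[A=30 B=47 C=37 D=21] avail[A=24 B=47 C=28 D=16] open={R10,R4,R8}
Step 18: reserve R11 C 6 -> on_hand[A=30 B=47 C=37 D=21] avail[A=24 B=47 C=22 D=16] open={R10,R11,R4,R8}
Open reservations: ['R10', 'R11', 'R4', 'R8'] -> 4

Answer: 4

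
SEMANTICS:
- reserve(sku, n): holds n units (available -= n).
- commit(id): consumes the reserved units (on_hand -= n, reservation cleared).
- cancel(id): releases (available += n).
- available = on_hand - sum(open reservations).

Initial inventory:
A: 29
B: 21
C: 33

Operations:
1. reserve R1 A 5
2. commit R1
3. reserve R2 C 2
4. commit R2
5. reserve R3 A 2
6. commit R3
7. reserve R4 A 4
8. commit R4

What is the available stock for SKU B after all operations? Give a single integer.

Step 1: reserve R1 A 5 -> on_hand[A=29 B=21 C=33] avail[A=24 B=21 C=33] open={R1}
Step 2: commit R1 -> on_hand[A=24 B=21 C=33] avail[A=24 B=21 C=33] open={}
Step 3: reserve R2 C 2 -> on_hand[A=24 B=21 C=33] avail[A=24 B=21 C=31] open={R2}
Step 4: commit R2 -> on_hand[A=24 B=21 C=31] avail[A=24 B=21 C=31] open={}
Step 5: reserve R3 A 2 -> on_hand[A=24 B=21 C=31] avail[A=22 B=21 C=31] open={R3}
Step 6: commit R3 -> on_hand[A=22 B=21 C=31] avail[A=22 B=21 C=31] open={}
Step 7: reserve R4 A 4 -> on_hand[A=22 B=21 C=31] avail[A=18 B=21 C=31] open={R4}
Step 8: commit R4 -> on_hand[A=18 B=21 C=31] avail[A=18 B=21 C=31] open={}
Final available[B] = 21

Answer: 21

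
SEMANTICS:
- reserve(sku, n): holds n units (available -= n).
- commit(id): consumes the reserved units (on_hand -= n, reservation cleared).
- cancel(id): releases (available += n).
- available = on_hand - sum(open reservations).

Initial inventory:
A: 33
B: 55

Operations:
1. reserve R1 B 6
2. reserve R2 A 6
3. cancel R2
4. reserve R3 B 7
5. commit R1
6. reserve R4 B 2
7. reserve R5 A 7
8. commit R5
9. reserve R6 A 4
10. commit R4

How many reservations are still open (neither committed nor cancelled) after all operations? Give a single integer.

Step 1: reserve R1 B 6 -> on_hand[A=33 B=55] avail[A=33 B=49] open={R1}
Step 2: reserve R2 A 6 -> on_hand[A=33 B=55] avail[A=27 B=49] open={R1,R2}
Step 3: cancel R2 -> on_hand[A=33 B=55] avail[A=33 B=49] open={R1}
Step 4: reserve R3 B 7 -> on_hand[A=33 B=55] avail[A=33 B=42] open={R1,R3}
Step 5: commit R1 -> on_hand[A=33 B=49] avail[A=33 B=42] open={R3}
Step 6: reserve R4 B 2 -> on_hand[A=33 B=49] avail[A=33 B=40] open={R3,R4}
Step 7: reserve R5 A 7 -> on_hand[A=33 B=49] avail[A=26 B=40] open={R3,R4,R5}
Step 8: commit R5 -> on_hand[A=26 B=49] avail[A=26 B=40] open={R3,R4}
Step 9: reserve R6 A 4 -> on_hand[A=26 B=49] avail[A=22 B=40] open={R3,R4,R6}
Step 10: commit R4 -> on_hand[A=26 B=47] avail[A=22 B=40] open={R3,R6}
Open reservations: ['R3', 'R6'] -> 2

Answer: 2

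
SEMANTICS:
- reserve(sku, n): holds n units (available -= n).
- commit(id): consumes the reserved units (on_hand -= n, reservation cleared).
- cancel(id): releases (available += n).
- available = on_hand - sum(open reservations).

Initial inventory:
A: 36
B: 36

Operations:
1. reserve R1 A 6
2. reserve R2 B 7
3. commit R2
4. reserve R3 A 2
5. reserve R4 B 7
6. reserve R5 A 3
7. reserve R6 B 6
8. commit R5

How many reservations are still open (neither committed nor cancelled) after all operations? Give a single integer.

Step 1: reserve R1 A 6 -> on_hand[A=36 B=36] avail[A=30 B=36] open={R1}
Step 2: reserve R2 B 7 -> on_hand[A=36 B=36] avail[A=30 B=29] open={R1,R2}
Step 3: commit R2 -> on_hand[A=36 B=29] avail[A=30 B=29] open={R1}
Step 4: reserve R3 A 2 -> on_hand[A=36 B=29] avail[A=28 B=29] open={R1,R3}
Step 5: reserve R4 B 7 -> on_hand[A=36 B=29] avail[A=28 B=22] open={R1,R3,R4}
Step 6: reserve R5 A 3 -> on_hand[A=36 B=29] avail[A=25 B=22] open={R1,R3,R4,R5}
Step 7: reserve R6 B 6 -> on_hand[A=36 B=29] avail[A=25 B=16] open={R1,R3,R4,R5,R6}
Step 8: commit R5 -> on_hand[A=33 B=29] avail[A=25 B=16] open={R1,R3,R4,R6}
Open reservations: ['R1', 'R3', 'R4', 'R6'] -> 4

Answer: 4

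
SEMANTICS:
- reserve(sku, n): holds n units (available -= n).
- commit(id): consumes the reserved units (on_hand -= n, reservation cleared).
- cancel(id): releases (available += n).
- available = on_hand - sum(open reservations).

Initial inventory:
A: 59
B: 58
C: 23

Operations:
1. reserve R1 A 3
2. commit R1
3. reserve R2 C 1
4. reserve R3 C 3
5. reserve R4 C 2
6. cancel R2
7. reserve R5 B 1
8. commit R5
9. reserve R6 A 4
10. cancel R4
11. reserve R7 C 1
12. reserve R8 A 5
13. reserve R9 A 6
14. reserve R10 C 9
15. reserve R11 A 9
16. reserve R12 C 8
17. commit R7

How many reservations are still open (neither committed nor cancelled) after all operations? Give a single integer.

Step 1: reserve R1 A 3 -> on_hand[A=59 B=58 C=23] avail[A=56 B=58 C=23] open={R1}
Step 2: commit R1 -> on_hand[A=56 B=58 C=23] avail[A=56 B=58 C=23] open={}
Step 3: reserve R2 C 1 -> on_hand[A=56 B=58 C=23] avail[A=56 B=58 C=22] open={R2}
Step 4: reserve R3 C 3 -> on_hand[A=56 B=58 C=23] avail[A=56 B=58 C=19] open={R2,R3}
Step 5: reserve R4 C 2 -> on_hand[A=56 B=58 C=23] avail[A=56 B=58 C=17] open={R2,R3,R4}
Step 6: cancel R2 -> on_hand[A=56 B=58 C=23] avail[A=56 B=58 C=18] open={R3,R4}
Step 7: reserve R5 B 1 -> on_hand[A=56 B=58 C=23] avail[A=56 B=57 C=18] open={R3,R4,R5}
Step 8: commit R5 -> on_hand[A=56 B=57 C=23] avail[A=56 B=57 C=18] open={R3,R4}
Step 9: reserve R6 A 4 -> on_hand[A=56 B=57 C=23] avail[A=52 B=57 C=18] open={R3,R4,R6}
Step 10: cancel R4 -> on_hand[A=56 B=57 C=23] avail[A=52 B=57 C=20] open={R3,R6}
Step 11: reserve R7 C 1 -> on_hand[A=56 B=57 C=23] avail[A=52 B=57 C=19] open={R3,R6,R7}
Step 12: reserve R8 A 5 -> on_hand[A=56 B=57 C=23] avail[A=47 B=57 C=19] open={R3,R6,R7,R8}
Step 13: reserve R9 A 6 -> on_hand[A=56 B=57 C=23] avail[A=41 B=57 C=19] open={R3,R6,R7,R8,R9}
Step 14: reserve R10 C 9 -> on_hand[A=56 B=57 C=23] avail[A=41 B=57 C=10] open={R10,R3,R6,R7,R8,R9}
Step 15: reserve R11 A 9 -> on_hand[A=56 B=57 C=23] avail[A=32 B=57 C=10] open={R10,R11,R3,R6,R7,R8,R9}
Step 16: reserve R12 C 8 -> on_hand[A=56 B=57 C=23] avail[A=32 B=57 C=2] open={R10,R11,R12,R3,R6,R7,R8,R9}
Step 17: commit R7 -> on_hand[A=56 B=57 C=22] avail[A=32 B=57 C=2] open={R10,R11,R12,R3,R6,R8,R9}
Open reservations: ['R10', 'R11', 'R12', 'R3', 'R6', 'R8', 'R9'] -> 7

Answer: 7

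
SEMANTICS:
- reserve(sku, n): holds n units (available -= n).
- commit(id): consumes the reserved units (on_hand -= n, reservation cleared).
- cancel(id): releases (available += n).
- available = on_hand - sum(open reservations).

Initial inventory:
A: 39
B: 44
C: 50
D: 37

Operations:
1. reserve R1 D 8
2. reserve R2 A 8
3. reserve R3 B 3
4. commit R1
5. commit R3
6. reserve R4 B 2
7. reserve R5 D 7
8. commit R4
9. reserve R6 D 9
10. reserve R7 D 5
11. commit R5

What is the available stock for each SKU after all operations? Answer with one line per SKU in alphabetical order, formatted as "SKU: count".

Answer: A: 31
B: 39
C: 50
D: 8

Derivation:
Step 1: reserve R1 D 8 -> on_hand[A=39 B=44 C=50 D=37] avail[A=39 B=44 C=50 D=29] open={R1}
Step 2: reserve R2 A 8 -> on_hand[A=39 B=44 C=50 D=37] avail[A=31 B=44 C=50 D=29] open={R1,R2}
Step 3: reserve R3 B 3 -> on_hand[A=39 B=44 C=50 D=37] avail[A=31 B=41 C=50 D=29] open={R1,R2,R3}
Step 4: commit R1 -> on_hand[A=39 B=44 C=50 D=29] avail[A=31 B=41 C=50 D=29] open={R2,R3}
Step 5: commit R3 -> on_hand[A=39 B=41 C=50 D=29] avail[A=31 B=41 C=50 D=29] open={R2}
Step 6: reserve R4 B 2 -> on_hand[A=39 B=41 C=50 D=29] avail[A=31 B=39 C=50 D=29] open={R2,R4}
Step 7: reserve R5 D 7 -> on_hand[A=39 B=41 C=50 D=29] avail[A=31 B=39 C=50 D=22] open={R2,R4,R5}
Step 8: commit R4 -> on_hand[A=39 B=39 C=50 D=29] avail[A=31 B=39 C=50 D=22] open={R2,R5}
Step 9: reserve R6 D 9 -> on_hand[A=39 B=39 C=50 D=29] avail[A=31 B=39 C=50 D=13] open={R2,R5,R6}
Step 10: reserve R7 D 5 -> on_hand[A=39 B=39 C=50 D=29] avail[A=31 B=39 C=50 D=8] open={R2,R5,R6,R7}
Step 11: commit R5 -> on_hand[A=39 B=39 C=50 D=22] avail[A=31 B=39 C=50 D=8] open={R2,R6,R7}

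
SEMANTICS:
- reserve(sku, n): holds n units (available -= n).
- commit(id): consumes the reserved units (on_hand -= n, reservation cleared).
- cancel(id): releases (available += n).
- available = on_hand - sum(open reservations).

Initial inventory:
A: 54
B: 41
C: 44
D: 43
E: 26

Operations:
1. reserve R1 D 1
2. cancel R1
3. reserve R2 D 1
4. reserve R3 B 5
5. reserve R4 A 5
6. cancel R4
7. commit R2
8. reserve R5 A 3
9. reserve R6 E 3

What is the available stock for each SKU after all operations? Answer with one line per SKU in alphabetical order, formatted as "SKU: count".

Answer: A: 51
B: 36
C: 44
D: 42
E: 23

Derivation:
Step 1: reserve R1 D 1 -> on_hand[A=54 B=41 C=44 D=43 E=26] avail[A=54 B=41 C=44 D=42 E=26] open={R1}
Step 2: cancel R1 -> on_hand[A=54 B=41 C=44 D=43 E=26] avail[A=54 B=41 C=44 D=43 E=26] open={}
Step 3: reserve R2 D 1 -> on_hand[A=54 B=41 C=44 D=43 E=26] avail[A=54 B=41 C=44 D=42 E=26] open={R2}
Step 4: reserve R3 B 5 -> on_hand[A=54 B=41 C=44 D=43 E=26] avail[A=54 B=36 C=44 D=42 E=26] open={R2,R3}
Step 5: reserve R4 A 5 -> on_hand[A=54 B=41 C=44 D=43 E=26] avail[A=49 B=36 C=44 D=42 E=26] open={R2,R3,R4}
Step 6: cancel R4 -> on_hand[A=54 B=41 C=44 D=43 E=26] avail[A=54 B=36 C=44 D=42 E=26] open={R2,R3}
Step 7: commit R2 -> on_hand[A=54 B=41 C=44 D=42 E=26] avail[A=54 B=36 C=44 D=42 E=26] open={R3}
Step 8: reserve R5 A 3 -> on_hand[A=54 B=41 C=44 D=42 E=26] avail[A=51 B=36 C=44 D=42 E=26] open={R3,R5}
Step 9: reserve R6 E 3 -> on_hand[A=54 B=41 C=44 D=42 E=26] avail[A=51 B=36 C=44 D=42 E=23] open={R3,R5,R6}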